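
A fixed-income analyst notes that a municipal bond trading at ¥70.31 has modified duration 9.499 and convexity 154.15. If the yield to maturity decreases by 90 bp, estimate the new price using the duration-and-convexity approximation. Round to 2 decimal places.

Duration effect: -D_mod·Δy = -9.499 × (-0.009) = +0.085491
Convexity effect: ½·C·(Δy)² = 0.5 × 154.15 × (-0.009)² = +0.006243075
ΔP/P ≈ +0.085491 + 0.006243075 = +0.091734075
New price ≈ 70.31 × (1 + 0.091734075) = 76.75982281325.

¥76.76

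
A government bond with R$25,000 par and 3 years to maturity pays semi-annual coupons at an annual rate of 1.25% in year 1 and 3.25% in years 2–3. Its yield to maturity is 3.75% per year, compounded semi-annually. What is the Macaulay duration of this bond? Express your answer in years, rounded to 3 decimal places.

2.925 years

Periodic yield y = 0.01875. Discount each cash flow and weight by its period:
  t   CF        PV=CF/(1+0.01875)^t    t·PV
  1       156.25       153.3742       153.3742
  2       156.25       150.5514       301.1028
  3       406.25       384.2293     1,152.6880
  4       406.25       377.1576     1,508.6305
  5       406.25       370.2161     1,851.0803
  6    25,406.25    22,726.6193   136,359.7157
  Σ                 24,162.1479   141,326.5916
Price P = Σ PV = 24,162.1479.
Macaulay duration = Σ(t·PV) / P = 141,326.5916 / 24,162.1479 = 5.84909 half-year periods.
In years: 5.84909 / 2 = 2.92455 years.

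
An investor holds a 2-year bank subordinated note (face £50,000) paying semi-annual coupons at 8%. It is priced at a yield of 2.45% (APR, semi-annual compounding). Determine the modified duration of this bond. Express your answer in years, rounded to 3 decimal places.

Periodic yield y = 0.01225. First find Macaulay duration:
  t   CF        PV=CF/(1+0.01225)^t    t·PV
  1     2,000.00     1,975.7965     1,975.7965
  2     2,000.00     1,951.8859     3,903.7718
  3     2,000.00     1,928.2646     5,784.7939
  4    52,000.00    49,528.1609   198,112.6436
  Σ                 55,384.1079   209,777.0058
P = 55,384.1079; Macaulay duration = 209,777.0058 / 55,384.1079 = 3.78768 half-year periods = 1.89384 years.
Modified duration = D_Mac / (1 + y) = 1.89384 / 1.01225 = 1.87092 years.

1.871 years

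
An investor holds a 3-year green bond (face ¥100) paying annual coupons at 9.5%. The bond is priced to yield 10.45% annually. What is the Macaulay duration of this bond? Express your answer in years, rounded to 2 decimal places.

Periodic yield y = 0.1045. Discount each cash flow and weight by its year:
  t   CF        PV=CF/(1+0.1045)^t    t·PV
  1         9.50         8.6012         8.6012
  2         9.50         7.7874        15.5748
  3       109.50        81.2675       243.8025
  Σ                     97.6561       267.9785
Price P = Σ PV = 97.6561.
Macaulay duration = Σ(t·PV) / P = 267.9785 / 97.6561 = 2.74410 years.

2.74 years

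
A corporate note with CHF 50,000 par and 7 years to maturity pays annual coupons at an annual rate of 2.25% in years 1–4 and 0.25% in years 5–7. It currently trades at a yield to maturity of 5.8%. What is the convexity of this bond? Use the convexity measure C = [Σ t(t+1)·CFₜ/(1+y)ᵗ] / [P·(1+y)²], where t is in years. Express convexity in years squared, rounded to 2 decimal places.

45.65

With y = 0.058:
  t   CF        PV=CF/(1+0.058)^t    t·PV        t(t+1)·PV
  1     1,125.00     1,063.3270     1,063.3270       2,126.6541
  2     1,125.00     1,005.0350     2,010.0700       6,030.2100
  3     1,125.00       949.9386     2,849.8157      11,399.2628
  4     1,125.00       897.8625     3,591.4502      17,957.2508
  5       125.00        94.2935       471.4674       2,828.8045
  6       125.00        89.1243       534.7456       3,743.2195
  7    50,125.00    33,779.6163   236,457.3139   1,891,658.5110
  Σ                 37,879.1972   246,978.1898   1,935,743.9126
P = 37,879.1972.
Convexity = Σ t(t+1)·PV / [P·(1+y)²] = 1,935,743.9126 / (37,879.1972 × 1.119364) = 45.65368.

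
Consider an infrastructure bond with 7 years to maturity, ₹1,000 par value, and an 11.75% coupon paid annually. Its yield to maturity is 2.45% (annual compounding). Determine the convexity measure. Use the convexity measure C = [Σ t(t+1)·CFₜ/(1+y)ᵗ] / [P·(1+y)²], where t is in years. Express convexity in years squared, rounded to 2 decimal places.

38.65

With y = 0.0245:
  t   CF        PV=CF/(1+0.0245)^t    t·PV        t(t+1)·PV
  1       117.50       114.6901       114.6901         229.3802
  2       117.50       111.9474       223.8948         671.6843
  3       117.50       109.2703       327.8108       1,311.2431
  4       117.50       106.6572       426.6286       2,133.1432
  5       117.50       104.1065       520.5327       3,123.1965
  6       117.50       101.6169       609.7016       4,267.9113
  7     1,117.50       943.3303     6,603.3122      52,826.4978
  Σ                  1,591.6187     8,826.5709      64,563.0564
P = 1,591.6187.
Convexity = Σ t(t+1)·PV / [P·(1+y)²] = 64,563.0564 / (1,591.6187 × 1.049600) = 38.64747.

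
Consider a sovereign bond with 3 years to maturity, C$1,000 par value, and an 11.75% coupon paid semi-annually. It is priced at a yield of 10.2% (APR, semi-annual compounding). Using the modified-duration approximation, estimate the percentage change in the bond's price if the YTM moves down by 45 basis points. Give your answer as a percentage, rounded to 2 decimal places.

+1.12%

Periodic yield y = 0.051. Modified duration first:
  t   CF        PV=CF/(1+0.051)^t    t·PV
  1        58.75        55.8991        55.8991
  2        58.75        53.1866       106.3733
  3        58.75        50.6057       151.8172
  4        58.75        48.1501       192.6003
  5        58.75        45.8136       229.0679
  6     1,058.75       785.5560     4,713.3358
  Σ                  1,039.2111     5,449.0936
P = 1,039.2111; D_Mac = 5.24349 half-year periods = 2.62175 yrs; D_mod = 2.62175/(1+0.051) = 2.49452 yrs.
ΔP/P ≈ -D_mod · Δy = -2.49452 × (-0.0045) = +0.011225 = +1.1225%.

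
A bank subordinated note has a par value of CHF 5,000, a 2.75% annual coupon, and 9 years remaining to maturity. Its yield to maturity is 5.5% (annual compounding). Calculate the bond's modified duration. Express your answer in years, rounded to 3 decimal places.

7.555 years

Periodic yield y = 0.055. First find Macaulay duration:
  t   CF        PV=CF/(1+0.055)^t    t·PV
  1       137.50       130.3318       130.3318
  2       137.50       123.5372       247.0744
  3       137.50       117.0969       351.2906
  4       137.50       110.9923       443.9692
  5       137.50       105.2060       526.0299
  6       137.50        99.7213       598.3278
  7       137.50        94.5226       661.6579
  8       137.50        89.5948       716.7588
  9     5,137.50     3,173.0703    28,557.6330
  Σ                  4,044.0732    32,233.0733
P = 4,044.0732; Macaulay duration = 32,233.0733 / 4,044.0732 = 7.97045 years.
Modified duration = D_Mac / (1 + y) = 7.97045 / 1.055 = 7.55493 years.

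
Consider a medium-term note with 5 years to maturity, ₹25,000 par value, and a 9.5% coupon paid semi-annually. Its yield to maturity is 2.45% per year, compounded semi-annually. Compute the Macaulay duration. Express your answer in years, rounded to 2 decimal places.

4.23 years

Periodic yield y = 0.01225. Discount each cash flow and weight by its period:
  t   CF        PV=CF/(1+0.01225)^t    t·PV
  1     1,187.50     1,173.1292     1,173.1292
  2     1,187.50     1,158.9322     2,317.8645
  3     1,187.50     1,144.9071     3,434.7214
  4     1,187.50     1,131.0518     4,524.2070
  5     1,187.50     1,117.3640     5,586.8202
  6     1,187.50     1,103.8420     6,623.0519
  7     1,187.50     1,090.4836     7,633.3849
  8     1,187.50     1,077.2868     8,618.2943
  9     1,187.50     1,064.2497     9,578.2476
  10   26,187.50    23,185.4850   231,854.8505
  Σ                 33,246.7314   281,344.5714
Price P = Σ PV = 33,246.7314.
Macaulay duration = Σ(t·PV) / P = 281,344.5714 / 33,246.7314 = 8.46232 half-year periods.
In years: 8.46232 / 2 = 4.23116 years.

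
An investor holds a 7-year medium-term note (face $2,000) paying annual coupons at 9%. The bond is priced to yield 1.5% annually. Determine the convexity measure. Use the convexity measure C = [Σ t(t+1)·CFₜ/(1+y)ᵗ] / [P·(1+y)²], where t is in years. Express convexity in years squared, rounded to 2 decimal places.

With y = 0.015:
  t   CF        PV=CF/(1+0.015)^t    t·PV        t(t+1)·PV
  1       180.00       177.3399       177.3399         354.6798
  2       180.00       174.7191       349.4382       1,048.3147
  3       180.00       172.1371       516.4112       2,065.6447
  4       180.00       169.5932       678.3726       3,391.8632
  5       180.00       167.0869       835.4343       5,012.6058
  6       180.00       164.6176       987.7056       6,913.9390
  7     2,180.00     1,964.2384    13,749.6688     109,997.3506
  Σ                  2,989.7321    17,294.3706     128,784.3978
P = 2,989.7321.
Convexity = Σ t(t+1)·PV / [P·(1+y)²] = 128,784.3978 / (2,989.7321 × 1.030225) = 41.81180.

41.81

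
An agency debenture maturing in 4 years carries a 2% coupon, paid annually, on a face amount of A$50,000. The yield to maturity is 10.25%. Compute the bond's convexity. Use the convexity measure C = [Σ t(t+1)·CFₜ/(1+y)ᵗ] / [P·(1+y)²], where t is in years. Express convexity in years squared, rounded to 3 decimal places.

With y = 0.1025:
  t   CF        PV=CF/(1+0.1025)^t    t·PV        t(t+1)·PV
  1     1,000.00       907.0295       907.0295       1,814.0590
  2     1,000.00       822.7025     1,645.4049       4,936.2148
  3     1,000.00       746.2154     2,238.6462       8,954.5848
  4    51,000.00    34,518.8075   138,075.2299     690,376.1493
  Σ                 36,994.7548   142,866.3105     706,081.0078
P = 36,994.7548.
Convexity = Σ t(t+1)·PV / [P·(1+y)²] = 706,081.0078 / (36,994.7548 × 1.215506) = 15.70208.

15.702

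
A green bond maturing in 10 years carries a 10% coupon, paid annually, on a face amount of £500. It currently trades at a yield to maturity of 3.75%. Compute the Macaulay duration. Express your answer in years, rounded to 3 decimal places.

Periodic yield y = 0.0375. Discount each cash flow and weight by its year:
  t   CF        PV=CF/(1+0.0375)^t    t·PV
  1        50.00        48.1928        48.1928
  2        50.00        46.4509        92.9017
  3        50.00        44.7719       134.3158
  4        50.00        43.1537       172.6146
  5        50.00        41.5939       207.9694
  6        50.00        40.0905       240.5429
  7        50.00        38.6414       270.4901
  8        50.00        37.2448       297.9581
  9        50.00        35.8986       323.0871
  10      550.00       380.6113     3,806.1126
  Σ                    756.6496     5,594.1850
Price P = Σ PV = 756.6496.
Macaulay duration = Σ(t·PV) / P = 5,594.1850 / 756.6496 = 7.39336 years.

7.393 years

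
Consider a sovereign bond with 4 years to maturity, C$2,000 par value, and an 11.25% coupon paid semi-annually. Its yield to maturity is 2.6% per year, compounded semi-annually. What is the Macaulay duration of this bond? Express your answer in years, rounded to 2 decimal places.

Periodic yield y = 0.013. Discount each cash flow and weight by its period:
  t   CF        PV=CF/(1+0.013)^t    t·PV
  1       112.50       111.0563       111.0563
  2       112.50       109.6311       219.2621
  3       112.50       108.2242       324.6725
  4       112.50       106.8353       427.3412
  5       112.50       105.4643       527.3213
  6       112.50       104.1108       624.6649
  7       112.50       102.7747       719.4232
  8     2,112.50     1,905.1148    15,240.9185
  Σ                  2,653.2114    18,194.6599
Price P = Σ PV = 2,653.2114.
Macaulay duration = Σ(t·PV) / P = 18,194.6599 / 2,653.2114 = 6.85760 half-year periods.
In years: 6.85760 / 2 = 3.42880 years.

3.43 years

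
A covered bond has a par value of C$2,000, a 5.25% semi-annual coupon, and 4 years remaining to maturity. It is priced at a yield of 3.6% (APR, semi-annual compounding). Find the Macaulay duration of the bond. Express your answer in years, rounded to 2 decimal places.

3.67 years

Periodic yield y = 0.018. Discount each cash flow and weight by its period:
  t   CF        PV=CF/(1+0.018)^t    t·PV
  1        52.50        51.5717        51.5717
  2        52.50        50.6598       101.3197
  3        52.50        49.7641       149.2922
  4        52.50        48.8842       195.5367
  5        52.50        48.0198       240.0990
  6        52.50        47.1707       283.0244
  7        52.50        46.3367       324.3567
  8     2,052.50     1,779.5121    14,236.0967
  Σ                  2,121.9191    15,581.2971
Price P = Σ PV = 2,121.9191.
Macaulay duration = Σ(t·PV) / P = 15,581.2971 / 2,121.9191 = 7.34302 half-year periods.
In years: 7.34302 / 2 = 3.67151 years.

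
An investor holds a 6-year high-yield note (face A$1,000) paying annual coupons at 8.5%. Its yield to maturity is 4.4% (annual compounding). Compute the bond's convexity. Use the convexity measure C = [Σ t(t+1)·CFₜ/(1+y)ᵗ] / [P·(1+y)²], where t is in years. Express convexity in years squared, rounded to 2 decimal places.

30.43

With y = 0.044:
  t   CF        PV=CF/(1+0.044)^t    t·PV        t(t+1)·PV
  1        85.00        81.4176        81.4176         162.8352
  2        85.00        77.9862       155.9725         467.9174
  3        85.00        74.6995       224.0984         896.3935
  4        85.00        71.5512       286.2048       1,431.0240
  5        85.00        68.5356       342.6782       2,056.0690
  6     1,085.00       837.9667     5,027.8000      35,194.6002
  Σ                  1,212.1568     6,118.1715      40,208.8394
P = 1,212.1568.
Convexity = Σ t(t+1)·PV / [P·(1+y)²] = 40,208.8394 / (1,212.1568 × 1.089936) = 30.43419.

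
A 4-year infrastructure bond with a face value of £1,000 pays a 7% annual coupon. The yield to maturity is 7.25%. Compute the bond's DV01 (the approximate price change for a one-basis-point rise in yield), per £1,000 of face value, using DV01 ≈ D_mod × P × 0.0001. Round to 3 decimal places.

£0.335

Periodic yield y = 0.0725.
  t   CF        PV=CF/(1+0.0725)^t    t·PV
  1        70.00        65.2681        65.2681
  2        70.00        60.8560       121.7120
  3        70.00        56.7422       170.2266
  4     1,070.00       808.7133     3,234.8531
  Σ                    991.5795     3,592.0598
P = 991.5795; D_Mac = 3.62256 yrs; D_mod = 3.37768 yrs.
DV01 ≈ 3.37768 × 991.5795 × 0.0001 = 0.334924.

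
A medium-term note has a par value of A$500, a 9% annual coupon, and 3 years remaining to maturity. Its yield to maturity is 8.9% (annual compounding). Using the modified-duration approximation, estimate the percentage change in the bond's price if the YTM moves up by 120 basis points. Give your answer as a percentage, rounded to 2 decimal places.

-3.04%

Periodic yield y = 0.089. Modified duration first:
  t   CF        PV=CF/(1+0.089)^t    t·PV
  1        45.00        41.3223        41.3223
  2        45.00        37.9452        75.8904
  3       545.00       422.0004     1,266.0012
  Σ                    501.2679     1,383.2139
P = 501.2679; D_Mac = 2.75943 yrs; D_mod = 2.75943/(1+0.089) = 2.53391 yrs.
ΔP/P ≈ -D_mod · Δy = -2.53391 × (+0.012) = -0.030407 = -3.0407%.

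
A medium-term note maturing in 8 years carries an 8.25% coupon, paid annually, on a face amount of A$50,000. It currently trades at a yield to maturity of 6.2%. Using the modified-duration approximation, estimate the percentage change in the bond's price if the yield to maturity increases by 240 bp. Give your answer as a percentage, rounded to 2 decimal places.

Periodic yield y = 0.062. Modified duration first:
  t   CF        PV=CF/(1+0.062)^t    t·PV
  1     4,125.00     3,884.1808     3,884.1808
  2     4,125.00     3,657.4207     7,314.8414
  3     4,125.00     3,443.8990    10,331.6969
  4     4,125.00     3,242.8427    12,971.3709
  5     4,125.00     3,053.5242    15,267.6211
  6     4,125.00     2,875.2582    17,251.5493
  7     4,125.00     2,707.3994    18,951.7961
  8    54,125.00    33,450.4354   267,603.4834
  Σ                 56,314.9605   353,576.5399
P = 56,314.9605; D_Mac = 6.27855 yrs; D_mod = 6.27855/(1+0.062) = 5.91201 yrs.
ΔP/P ≈ -D_mod · Δy = -5.91201 × (+0.024) = -0.141888 = -14.1888%.

-14.19%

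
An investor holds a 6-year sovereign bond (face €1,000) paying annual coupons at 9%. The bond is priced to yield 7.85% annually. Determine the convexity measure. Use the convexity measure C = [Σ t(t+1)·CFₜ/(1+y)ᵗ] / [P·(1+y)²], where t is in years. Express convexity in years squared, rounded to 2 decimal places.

27.56

With y = 0.0785:
  t   CF        PV=CF/(1+0.0785)^t    t·PV        t(t+1)·PV
  1        90.00        83.4492        83.4492         166.8985
  2        90.00        77.3753       154.7506         464.2517
  3        90.00        71.7434       215.2303         860.9210
  4        90.00        66.5215       266.0859       1,330.4296
  5        90.00        61.6796       308.3982       1,850.3889
  6     1,090.00       692.6369     4,155.8212      29,090.7482
  Σ                  1,053.4059     5,183.7353      33,763.6379
P = 1,053.4059.
Convexity = Σ t(t+1)·PV / [P·(1+y)²] = 33,763.6379 / (1,053.4059 × 1.163162) = 27.55581.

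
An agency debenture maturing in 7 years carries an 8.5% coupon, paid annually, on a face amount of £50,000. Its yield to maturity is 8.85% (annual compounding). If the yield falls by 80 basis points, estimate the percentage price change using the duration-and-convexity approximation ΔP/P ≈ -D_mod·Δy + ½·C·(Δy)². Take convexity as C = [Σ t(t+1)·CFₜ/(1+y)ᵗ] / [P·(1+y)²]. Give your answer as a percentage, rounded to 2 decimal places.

With y = 0.0885:
  t   CF        PV=CF/(1+0.0885)^t    t·PV        t(t+1)·PV
  1     4,250.00     3,904.4557     3,904.4557       7,808.9113
  2     4,250.00     3,587.0057     7,174.0113      21,522.0340
  3     4,250.00     3,295.3658     9,886.0974      39,544.3896
  4     4,250.00     3,027.4376    12,109.7503      60,548.7515
  5     4,250.00     2,781.2931    13,906.4657      83,438.7939
  6     4,250.00     2,555.1614    15,330.9681     107,316.7767
  7    54,250.00    29,964.0635   209,748.4446   1,677,987.5565
  Σ                 49,114.7827   272,060.1930   1,998,167.2135
P = 49,114.7827; D_Mac = 5.53927 yrs; D_mod = 5.08890 yrs; C = 34.33703.
Duration effect: -5.08890 × (-0.008) = +0.040711
Convexity effect: 0.5 × 34.33703 × (-0.008)² = +0.0010988
ΔP/P ≈ +0.040711 + 0.0010988 = +0.041810 = +4.1810%.

+4.18%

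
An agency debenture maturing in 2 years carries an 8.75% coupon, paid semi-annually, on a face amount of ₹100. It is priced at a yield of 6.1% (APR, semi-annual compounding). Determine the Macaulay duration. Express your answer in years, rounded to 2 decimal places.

1.88 years

Periodic yield y = 0.0305. Discount each cash flow and weight by its period:
  t   CF        PV=CF/(1+0.0305)^t    t·PV
  1        4.375         4.2455         4.2455
  2        4.375         4.1199         8.2397
  3        4.375         3.9979        11.9938
  4      104.375        92.5560       370.2239
  Σ                    104.9193       394.7029
Price P = Σ PV = 104.9193.
Macaulay duration = Σ(t·PV) / P = 394.7029 / 104.9193 = 3.76197 half-year periods.
In years: 3.76197 / 2 = 1.88098 years.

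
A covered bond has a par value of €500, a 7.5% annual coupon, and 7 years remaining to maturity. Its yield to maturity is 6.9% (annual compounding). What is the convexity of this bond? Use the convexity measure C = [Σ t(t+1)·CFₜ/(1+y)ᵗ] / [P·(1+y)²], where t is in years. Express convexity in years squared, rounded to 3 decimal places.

With y = 0.069:
  t   CF        PV=CF/(1+0.069)^t    t·PV        t(t+1)·PV
  1        37.50        35.0795        35.0795          70.1590
  2        37.50        32.8153        65.6305         196.8916
  3        37.50        30.6972        92.0915         368.3659
  4        37.50        28.7158       114.8631         574.3154
  5        37.50        26.8623       134.3114         805.8682
  6        37.50        25.1284       150.7705       1,055.3933
  7       537.50       336.9260     2,358.4820      18,867.8563
  Σ                    516.2244     2,951.2284      21,938.8496
P = 516.2244.
Convexity = Σ t(t+1)·PV / [P·(1+y)²] = 21,938.8496 / (516.2244 × 1.142761) = 37.18946.

37.189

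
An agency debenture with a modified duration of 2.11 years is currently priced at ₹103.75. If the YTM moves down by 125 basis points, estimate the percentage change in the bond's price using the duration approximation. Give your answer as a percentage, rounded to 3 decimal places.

+2.638%

Duration approximation: ΔP/P ≈ -D_mod · Δy = -2.11 × (-0.0125) = +0.026375.
As a percentage: +2.6375%.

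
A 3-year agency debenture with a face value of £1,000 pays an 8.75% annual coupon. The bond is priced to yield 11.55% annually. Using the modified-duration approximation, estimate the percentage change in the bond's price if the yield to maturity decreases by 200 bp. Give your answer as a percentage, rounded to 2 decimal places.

+4.94%

Periodic yield y = 0.1155. Modified duration first:
  t   CF        PV=CF/(1+0.1155)^t    t·PV
  1        87.50        78.4402        78.4402
  2        87.50        70.3184       140.6368
  3     1,087.50       783.4667     2,350.4001
  Σ                    932.2252     2,569.4770
P = 932.2252; D_Mac = 2.75628 yrs; D_mod = 2.75628/(1+0.1155) = 2.47090 yrs.
ΔP/P ≈ -D_mod · Δy = -2.47090 × (-0.02) = +0.049418 = +4.9418%.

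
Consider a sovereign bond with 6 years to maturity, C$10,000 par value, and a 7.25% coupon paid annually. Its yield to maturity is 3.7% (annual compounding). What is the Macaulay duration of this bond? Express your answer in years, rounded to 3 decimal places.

5.158 years

Periodic yield y = 0.037. Discount each cash flow and weight by its year:
  t   CF        PV=CF/(1+0.037)^t    t·PV
  1       725.00       699.1321       699.1321
  2       725.00       674.1872     1,348.3744
  3       725.00       650.1323     1,950.3969
  4       725.00       626.9357     2,507.7427
  5       725.00       604.5667     3,022.8335
  6    10,725.00     8,624.3180    51,745.9081
  Σ                 11,879.2720    61,274.3877
Price P = Σ PV = 11,879.2720.
Macaulay duration = Σ(t·PV) / P = 61,274.3877 / 11,879.2720 = 5.15809 years.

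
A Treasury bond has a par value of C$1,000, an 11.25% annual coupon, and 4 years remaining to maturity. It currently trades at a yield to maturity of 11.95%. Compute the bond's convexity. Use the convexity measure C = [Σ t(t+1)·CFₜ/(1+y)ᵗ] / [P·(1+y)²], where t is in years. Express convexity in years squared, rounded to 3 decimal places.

12.936

With y = 0.1195:
  t   CF        PV=CF/(1+0.1195)^t    t·PV        t(t+1)·PV
  1       112.50       100.4913       100.4913         200.9826
  2       112.50        89.7644       179.5289         538.5866
  3       112.50        80.1826       240.5479         962.1914
  4     1,112.50       708.2778     2,833.1112      14,165.5559
  Σ                    978.7161     3,353.6792      15,867.3166
P = 978.7161.
Convexity = Σ t(t+1)·PV / [P·(1+y)²] = 15,867.3166 / (978.7161 × 1.253280) = 12.93596.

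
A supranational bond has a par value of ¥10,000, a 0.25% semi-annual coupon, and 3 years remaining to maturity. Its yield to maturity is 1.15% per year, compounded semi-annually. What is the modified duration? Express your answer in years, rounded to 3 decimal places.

2.973 years

Periodic yield y = 0.00575. First find Macaulay duration:
  t   CF        PV=CF/(1+0.00575)^t    t·PV
  1        12.50        12.4285        12.4285
  2        12.50        12.3575        24.7150
  3        12.50        12.2868        36.8605
  4        12.50        12.2166        48.8663
  5        12.50        12.1467        60.7337
  6    10,012.50     9,673.9153    58,043.4919
  Σ                  9,735.3515    58,227.0960
P = 9,735.3515; Macaulay duration = 58,227.0960 / 9,735.3515 = 5.98100 half-year periods = 2.99050 years.
Modified duration = D_Mac / (1 + y) = 2.99050 / 1.00575 = 2.97340 years.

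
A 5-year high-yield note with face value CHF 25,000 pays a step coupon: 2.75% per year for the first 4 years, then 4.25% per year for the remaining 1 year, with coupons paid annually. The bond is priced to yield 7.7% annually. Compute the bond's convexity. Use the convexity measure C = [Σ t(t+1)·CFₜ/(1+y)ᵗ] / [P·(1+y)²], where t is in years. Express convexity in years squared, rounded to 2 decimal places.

23.86

With y = 0.077:
  t   CF        PV=CF/(1+0.077)^t    t·PV        t(t+1)·PV
  1       687.50       638.3473       638.3473       1,276.6945
  2       687.50       592.7087     1,185.4174       3,556.2521
  3       687.50       550.3330     1,650.9991       6,603.9966
  4       687.50       510.9870     2,043.9482      10,219.7409
  5    26,062.50    17,986.1229    89,930.6143     539,583.6860
  Σ                 20,278.4989    95,449.3263     561,240.3701
P = 20,278.4989.
Convexity = Σ t(t+1)·PV / [P·(1+y)²] = 561,240.3701 / (20,278.4989 × 1.159929) = 23.86062.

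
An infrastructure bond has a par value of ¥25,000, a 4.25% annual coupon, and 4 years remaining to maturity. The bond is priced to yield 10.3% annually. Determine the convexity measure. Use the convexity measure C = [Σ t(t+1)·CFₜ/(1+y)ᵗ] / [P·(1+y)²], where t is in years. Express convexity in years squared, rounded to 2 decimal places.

14.98

With y = 0.103:
  t   CF        PV=CF/(1+0.103)^t    t·PV        t(t+1)·PV
  1     1,062.50       963.2820       963.2820       1,926.5639
  2     1,062.50       873.3291     1,746.6581       5,239.9744
  3     1,062.50       791.7761     2,375.3284       9,501.3135
  4    26,062.50    17,608.1619    70,432.6476     352,163.2379
  Σ                 20,236.5490    75,517.9160     368,831.0897
P = 20,236.5490.
Convexity = Σ t(t+1)·PV / [P·(1+y)²] = 368,831.0897 / (20,236.5490 × 1.216609) = 14.98097.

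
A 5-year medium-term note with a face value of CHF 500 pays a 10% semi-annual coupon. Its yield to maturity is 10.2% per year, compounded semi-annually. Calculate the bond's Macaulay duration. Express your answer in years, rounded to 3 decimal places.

4.050 years

Periodic yield y = 0.051. Discount each cash flow and weight by its period:
  t   CF        PV=CF/(1+0.051)^t    t·PV
  1        25.00        23.7869        23.7869
  2        25.00        22.6326        45.2652
  3        25.00        21.5344        64.6031
  4        25.00        20.4894        81.9576
  5        25.00        19.4951        97.4757
  6        25.00        18.5491       111.2948
  7        25.00        17.6490       123.5433
  8        25.00        16.7926       134.3409
  9        25.00        15.9777       143.7997
  10      525.00       319.2509     3,192.5091
  Σ                    496.1578     4,018.5763
Price P = Σ PV = 496.1578.
Macaulay duration = Σ(t·PV) / P = 4,018.5763 / 496.1578 = 8.09939 half-year periods.
In years: 8.09939 / 2 = 4.04970 years.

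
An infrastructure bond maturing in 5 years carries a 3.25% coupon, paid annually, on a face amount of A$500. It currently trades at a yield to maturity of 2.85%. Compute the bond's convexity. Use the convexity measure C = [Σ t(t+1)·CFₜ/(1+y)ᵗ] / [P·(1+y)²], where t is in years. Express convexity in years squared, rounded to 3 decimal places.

With y = 0.0285:
  t   CF        PV=CF/(1+0.0285)^t    t·PV        t(t+1)·PV
  1        16.25        15.7997        15.7997          31.5994
  2        16.25        15.3619        30.7238          92.1714
  3        16.25        14.9362        44.8086         179.2345
  4        16.25        14.5223        58.0893         290.4465
  5       516.25       448.5786     2,242.8932      13,457.3590
  Σ                    509.1988     2,392.3146      14,050.8109
P = 509.1988.
Convexity = Σ t(t+1)·PV / [P·(1+y)²] = 14,050.8109 / (509.1988 × 1.057812) = 26.08588.

26.086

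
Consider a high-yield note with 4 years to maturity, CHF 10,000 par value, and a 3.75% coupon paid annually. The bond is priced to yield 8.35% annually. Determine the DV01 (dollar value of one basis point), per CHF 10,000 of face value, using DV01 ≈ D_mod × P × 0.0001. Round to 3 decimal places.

Periodic yield y = 0.0835.
  t   CF        PV=CF/(1+0.0835)^t    t·PV
  1       375.00       346.1006       346.1006
  2       375.00       319.4283       638.8567
  3       375.00       294.8116       884.4347
  4    10,375.00     7,527.8758    30,111.5030
  Σ                  8,488.2163    31,980.8950
P = 8,488.2163; D_Mac = 3.76768 yrs; D_mod = 3.47732 yrs.
DV01 ≈ 3.47732 × 8,488.2163 × 0.0001 = 2.951629.

CHF 2.952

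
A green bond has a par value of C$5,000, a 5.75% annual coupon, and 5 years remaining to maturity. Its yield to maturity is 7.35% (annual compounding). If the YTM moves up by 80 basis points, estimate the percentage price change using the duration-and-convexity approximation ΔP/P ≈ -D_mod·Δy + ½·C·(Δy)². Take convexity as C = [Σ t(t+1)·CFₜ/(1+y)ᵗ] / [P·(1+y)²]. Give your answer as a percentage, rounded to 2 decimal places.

-3.26%

With y = 0.0735:
  t   CF        PV=CF/(1+0.0735)^t    t·PV        t(t+1)·PV
  1       287.50       267.8156       267.8156         535.6311
  2       287.50       249.4789       498.9577       1,496.8732
  3       287.50       232.3976       697.1929       2,788.7716
  4       287.50       216.4859       865.9437       4,329.7184
  5     5,287.50     3,708.8574    18,544.2870     111,265.7222
  Σ                  4,675.0354    20,874.1969     120,416.7165
P = 4,675.0354; D_Mac = 4.46504 yrs; D_mod = 4.15932 yrs; C = 22.35104.
Duration effect: -4.15932 × (+0.008) = -0.033275
Convexity effect: 0.5 × 22.35104 × (0.008)² = +0.0007152
ΔP/P ≈ -0.033275 + 0.0007152 = -0.032559 = -3.2559%.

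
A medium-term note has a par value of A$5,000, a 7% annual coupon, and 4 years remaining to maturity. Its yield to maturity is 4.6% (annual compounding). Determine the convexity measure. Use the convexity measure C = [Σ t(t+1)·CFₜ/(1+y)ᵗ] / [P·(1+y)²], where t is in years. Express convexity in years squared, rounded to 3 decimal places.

With y = 0.046:
  t   CF        PV=CF/(1+0.046)^t    t·PV        t(t+1)·PV
  1       350.00       334.6080       334.6080         669.2161
  2       350.00       319.8930       639.7859       1,919.3577
  3       350.00       305.8250       917.4750       3,669.9001
  4     5,350.00     4,469.1717    17,876.6870      89,383.4348
  Σ                  5,429.4977    19,768.5559      95,641.9086
P = 5,429.4977.
Convexity = Σ t(t+1)·PV / [P·(1+y)²] = 95,641.9086 / (5,429.4977 × 1.094116) = 16.09998.

16.100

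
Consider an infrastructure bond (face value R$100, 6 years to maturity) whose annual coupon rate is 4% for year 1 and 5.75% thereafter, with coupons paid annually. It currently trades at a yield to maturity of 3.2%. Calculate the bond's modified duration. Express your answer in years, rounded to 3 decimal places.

Periodic yield y = 0.032. First find Macaulay duration:
  t   CF        PV=CF/(1+0.032)^t    t·PV
  1         4.00         3.8760         3.8760
  2         5.75         5.3989        10.7979
  3         5.75         5.2315        15.6946
  4         5.75         5.0693        20.2772
  5         5.75         4.9121        24.5606
  6       105.75        87.5391       525.2347
  Σ                    112.0270       600.4410
P = 112.0270; Macaulay duration = 600.4410 / 112.0270 = 5.35979 years.
Modified duration = D_Mac / (1 + y) = 5.35979 / 1.032 = 5.19359 years.

5.194 years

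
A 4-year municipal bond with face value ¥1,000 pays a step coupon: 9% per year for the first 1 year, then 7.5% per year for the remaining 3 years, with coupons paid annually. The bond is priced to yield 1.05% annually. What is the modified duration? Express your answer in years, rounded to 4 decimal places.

Periodic yield y = 0.0105. First find Macaulay duration:
  t   CF        PV=CF/(1+0.0105)^t    t·PV
  1        90.00        89.0648        89.0648
  2        75.00        73.4495       146.8989
  3        75.00        72.6863       218.0588
  4     1,075.00     1,031.0107     4,124.0430
  Σ                  1,266.2113     4,578.0655
P = 1,266.2113; Macaulay duration = 4,578.0655 / 1,266.2113 = 3.61556 years.
Modified duration = D_Mac / (1 + y) = 3.61556 / 1.0105 = 3.57799 years.

3.5780 years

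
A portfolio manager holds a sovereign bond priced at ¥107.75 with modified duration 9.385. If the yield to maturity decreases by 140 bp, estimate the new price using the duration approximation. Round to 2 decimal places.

Duration approximation: ΔP/P ≈ -D_mod · Δy = -9.385 × (-0.014) = +0.131390.
New price ≈ 107.75 × (1 + 0.131390) = 121.9072725.

¥121.91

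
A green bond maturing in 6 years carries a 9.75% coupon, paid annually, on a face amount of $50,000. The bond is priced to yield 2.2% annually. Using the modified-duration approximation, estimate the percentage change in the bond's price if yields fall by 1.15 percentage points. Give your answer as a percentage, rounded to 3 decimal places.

Periodic yield y = 0.022. Modified duration first:
  t   CF        PV=CF/(1+0.022)^t    t·PV
  1     4,875.00     4,770.0587     4,770.0587
  2     4,875.00     4,667.3764     9,334.7529
  3     4,875.00     4,566.9045    13,700.7136
  4     4,875.00     4,468.5954    17,874.3817
  5     4,875.00     4,372.4026    21,862.0129
  6    54,875.00    48,158.0794   288,948.4764
  Σ                 71,003.4171   356,490.3961
P = 71,003.4171; D_Mac = 5.02075 yrs; D_mod = 5.02075/(1+0.022) = 4.91267 yrs.
ΔP/P ≈ -D_mod · Δy = -4.91267 × (-0.0115) = +0.056496 = +5.6496%.

+5.650%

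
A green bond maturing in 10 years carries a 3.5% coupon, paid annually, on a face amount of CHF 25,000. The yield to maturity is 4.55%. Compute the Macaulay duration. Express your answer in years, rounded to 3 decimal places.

Periodic yield y = 0.0455. Discount each cash flow and weight by its year:
  t   CF        PV=CF/(1+0.0455)^t    t·PV
  1       875.00       836.9201       836.9201
  2       875.00       800.4975     1,600.9950
  3       875.00       765.6600     2,296.9799
  4       875.00       732.3386     2,929.3543
  5       875.00       700.4673     3,502.3365
  6       875.00       669.9831     4,019.8984
  7       875.00       640.8255     4,485.7786
  8       875.00       612.9369     4,903.4951
  9       875.00       586.2620     5,276.3577
  10   25,875.00    16,582.1175   165,821.1745
  Σ                 22,928.0084   195,673.2901
Price P = Σ PV = 22,928.0084.
Macaulay duration = Σ(t·PV) / P = 195,673.2901 / 22,928.0084 = 8.53425 years.

8.534 years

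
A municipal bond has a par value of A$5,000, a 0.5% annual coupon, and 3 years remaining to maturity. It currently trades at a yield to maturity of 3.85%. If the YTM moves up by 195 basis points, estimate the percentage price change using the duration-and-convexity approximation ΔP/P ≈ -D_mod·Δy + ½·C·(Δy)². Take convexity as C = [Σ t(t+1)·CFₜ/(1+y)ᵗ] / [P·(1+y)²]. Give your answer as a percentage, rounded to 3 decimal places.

-5.394%

With y = 0.0385:
  t   CF        PV=CF/(1+0.0385)^t    t·PV        t(t+1)·PV
  1        25.00        24.0732        24.0732          48.1464
  2        25.00        23.1807        46.3614         139.0843
  3     5,025.00     4,486.5919    13,459.7756      53,839.1022
  Σ                  4,533.8458    13,530.2102      54,026.3330
P = 4,533.8458; D_Mac = 2.98427 yrs; D_mod = 2.87363 yrs; C = 11.04907.
Duration effect: -2.87363 × (+0.0195) = -0.056036
Convexity effect: 0.5 × 11.04907 × (0.0195)² = +0.0021007
ΔP/P ≈ -0.056036 + 0.0021007 = -0.053935 = -5.3935%.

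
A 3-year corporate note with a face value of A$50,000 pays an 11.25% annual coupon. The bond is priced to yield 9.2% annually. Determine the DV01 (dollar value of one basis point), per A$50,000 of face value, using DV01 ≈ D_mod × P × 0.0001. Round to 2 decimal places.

A$13.07

Periodic yield y = 0.092.
  t   CF        PV=CF/(1+0.092)^t    t·PV
  1     5,625.00     5,151.0989     5,151.0989
  2     5,625.00     4,717.1235     9,434.2471
  3    55,625.00    42,717.1342   128,151.4025
  Σ                 52,585.3566   142,736.7485
P = 52,585.3566; D_Mac = 2.71438 yrs; D_mod = 2.48570 yrs.
DV01 ≈ 2.48570 × 52,585.3566 × 0.0001 = 13.071131.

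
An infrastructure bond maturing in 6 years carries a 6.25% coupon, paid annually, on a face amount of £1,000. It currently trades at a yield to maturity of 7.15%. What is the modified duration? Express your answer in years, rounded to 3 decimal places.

Periodic yield y = 0.0715. First find Macaulay duration:
  t   CF        PV=CF/(1+0.0715)^t    t·PV
  1        62.50        58.3294        58.3294
  2        62.50        54.4372       108.8744
  3        62.50        50.8047       152.4140
  4        62.50        47.4145       189.6581
  5        62.50        44.2506       221.2530
  6     1,062.50       702.0627     4,212.3761
  Σ                    957.2991     4,942.9049
P = 957.2991; Macaulay duration = 4,942.9049 / 957.2991 = 5.16339 years.
Modified duration = D_Mac / (1 + y) = 5.16339 / 1.0715 = 4.81884 years.

4.819 years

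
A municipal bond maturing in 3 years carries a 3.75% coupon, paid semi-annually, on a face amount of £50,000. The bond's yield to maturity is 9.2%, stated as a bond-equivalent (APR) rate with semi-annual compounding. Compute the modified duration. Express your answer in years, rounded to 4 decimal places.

2.7271 years

Periodic yield y = 0.046. First find Macaulay duration:
  t   CF        PV=CF/(1+0.046)^t    t·PV
  1       937.50       896.2715       896.2715
  2       937.50       856.8561     1,713.7123
  3       937.50       819.1741     2,457.5224
  4       937.50       783.1493     3,132.5970
  5       937.50       748.7087     3,743.5433
  6    50,937.50    38,890.8575   233,345.1450
  Σ                 42,995.0172   245,288.7914
P = 42,995.0172; Macaulay duration = 245,288.7914 / 42,995.0172 = 5.70505 half-year periods = 2.85253 years.
Modified duration = D_Mac / (1 + y) = 2.85253 / 1.046 = 2.72708 years.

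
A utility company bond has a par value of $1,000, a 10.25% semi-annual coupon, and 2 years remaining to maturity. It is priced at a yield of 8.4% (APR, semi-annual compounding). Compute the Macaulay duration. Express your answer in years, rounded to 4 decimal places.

1.8610 years

Periodic yield y = 0.042. Discount each cash flow and weight by its period:
  t   CF        PV=CF/(1+0.042)^t    t·PV
  1        51.25        49.1843        49.1843
  2        51.25        47.2018        94.4036
  3        51.25        45.2992       135.8977
  4     1,051.25       891.7336     3,566.9344
  Σ                  1,033.4189     3,846.4199
Price P = Σ PV = 1,033.4189.
Macaulay duration = Σ(t·PV) / P = 3,846.4199 / 1,033.4189 = 3.72203 half-year periods.
In years: 3.72203 / 2 = 1.86102 years.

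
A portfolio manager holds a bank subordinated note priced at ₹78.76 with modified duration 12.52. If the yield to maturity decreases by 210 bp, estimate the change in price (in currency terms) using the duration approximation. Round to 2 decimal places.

Duration approximation: ΔP/P ≈ -D_mod · Δy = -12.52 × (-0.021) = +0.262920.
ΔP ≈ 78.76 × (+0.262920) = +20.7075792.

+₹20.71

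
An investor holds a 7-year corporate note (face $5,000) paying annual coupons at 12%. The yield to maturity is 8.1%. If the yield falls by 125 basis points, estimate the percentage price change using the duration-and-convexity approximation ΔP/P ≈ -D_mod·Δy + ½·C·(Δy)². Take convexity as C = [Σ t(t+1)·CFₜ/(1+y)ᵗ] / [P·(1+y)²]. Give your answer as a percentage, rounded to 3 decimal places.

+6.366%

With y = 0.081:
  t   CF        PV=CF/(1+0.081)^t    t·PV        t(t+1)·PV
  1       600.00       555.0416       555.0416       1,110.0833
  2       600.00       513.4520     1,026.9040       3,080.7121
  3       600.00       474.9787     1,424.9362       5,699.7448
  4       600.00       439.3883     1,757.5531       8,787.7657
  5       600.00       406.4646     2,032.3232      12,193.9395
  6       600.00       376.0080     2,256.0480      15,792.3361
  7     5,600.00     3,246.4459    22,725.1213     181,800.9701
  Σ                  6,011.7792    31,777.9275     228,465.5516
P = 6,011.7792; D_Mac = 5.28594 yrs; D_mod = 4.88986 yrs; C = 32.52118.
Duration effect: -4.88986 × (-0.0125) = +0.061123
Convexity effect: 0.5 × 32.52118 × (-0.0125)² = +0.0025407
ΔP/P ≈ +0.061123 + 0.0025407 = +0.063664 = +6.3664%.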